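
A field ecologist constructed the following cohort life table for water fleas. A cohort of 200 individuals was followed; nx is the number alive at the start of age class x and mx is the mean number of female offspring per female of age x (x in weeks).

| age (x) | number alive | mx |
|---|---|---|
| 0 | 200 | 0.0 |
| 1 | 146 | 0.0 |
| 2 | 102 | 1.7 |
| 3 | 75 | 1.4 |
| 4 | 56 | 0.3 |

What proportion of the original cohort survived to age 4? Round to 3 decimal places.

l_4 = n_4/n_0 = 56/200 = 0.28 → 0.280

0.280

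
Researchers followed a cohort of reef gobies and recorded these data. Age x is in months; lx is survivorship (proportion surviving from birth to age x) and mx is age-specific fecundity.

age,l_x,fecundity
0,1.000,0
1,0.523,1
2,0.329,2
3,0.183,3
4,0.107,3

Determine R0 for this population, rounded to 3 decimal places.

2.051

lx·mx by age: 0, 0.523, 0.658, 0.549, 0.321
R0 = Σ lx·mx = 2.051 → 2.051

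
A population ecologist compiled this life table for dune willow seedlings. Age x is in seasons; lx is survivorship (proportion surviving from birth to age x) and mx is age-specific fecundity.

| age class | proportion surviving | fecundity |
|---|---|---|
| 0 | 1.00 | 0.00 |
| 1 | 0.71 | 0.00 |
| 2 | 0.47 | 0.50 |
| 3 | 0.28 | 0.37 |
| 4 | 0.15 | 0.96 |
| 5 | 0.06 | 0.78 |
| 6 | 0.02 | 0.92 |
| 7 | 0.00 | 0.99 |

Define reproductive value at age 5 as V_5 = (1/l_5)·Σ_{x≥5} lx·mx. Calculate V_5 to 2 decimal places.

lx·mx for x ≥ 5: 0.0468, 0.0184, 0 → sum = 0.0652
V_5 = 0.0652 / l_5 = 0.0652 / 0.06 = 1.086667… → 1.09

1.09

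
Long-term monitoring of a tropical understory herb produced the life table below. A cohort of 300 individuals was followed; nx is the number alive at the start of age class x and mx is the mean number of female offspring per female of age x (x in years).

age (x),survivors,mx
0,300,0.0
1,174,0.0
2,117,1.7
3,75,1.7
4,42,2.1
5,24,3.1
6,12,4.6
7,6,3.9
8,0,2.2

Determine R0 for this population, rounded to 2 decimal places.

lx = nx/n0 = nx/300: 1, 0.58, 0.39, 0.25, 0.14, 0.08, 0.04, 0.02, 0
lx·mx by age: 0, 0, 0.663, 0.425, 0.294, 0.248, 0.184, 0.078, 0
R0 = Σ lx·mx = 1.892 → 1.89

1.89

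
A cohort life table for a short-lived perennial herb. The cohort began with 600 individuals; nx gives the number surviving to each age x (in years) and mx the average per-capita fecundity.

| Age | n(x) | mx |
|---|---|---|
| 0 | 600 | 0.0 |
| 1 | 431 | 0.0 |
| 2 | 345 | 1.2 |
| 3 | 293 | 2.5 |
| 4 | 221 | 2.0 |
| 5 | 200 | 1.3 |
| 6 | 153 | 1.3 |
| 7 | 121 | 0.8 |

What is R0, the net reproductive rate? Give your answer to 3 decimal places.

3.574

lx = nx/n0 = nx/600: 1, 0.71833…, 0.575, 0.48833…, 0.36833…, 0.33333…, 0.255, 0.20167…
lx·mx by age: 0, 0, 0.69, 1.220833…, 0.736667…, 0.433333…, 0.3315, 0.161333…
R0 = Σ lx·mx = 3.573667… → 3.574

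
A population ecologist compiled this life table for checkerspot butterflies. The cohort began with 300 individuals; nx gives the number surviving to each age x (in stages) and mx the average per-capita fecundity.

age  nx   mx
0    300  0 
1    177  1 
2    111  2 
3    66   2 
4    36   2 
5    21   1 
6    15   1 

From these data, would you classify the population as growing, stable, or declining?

lx = nx/n0 = nx/300: 1, 0.59, 0.37, 0.22, 0.12, 0.07, 0.05
R0 = Σ lx·mx = 0 + 0.59 + 0.74 + 0.44 + 0.24 + 0.07 + 0.05 = 2.13
R0 > 1, so the population is growing.

growing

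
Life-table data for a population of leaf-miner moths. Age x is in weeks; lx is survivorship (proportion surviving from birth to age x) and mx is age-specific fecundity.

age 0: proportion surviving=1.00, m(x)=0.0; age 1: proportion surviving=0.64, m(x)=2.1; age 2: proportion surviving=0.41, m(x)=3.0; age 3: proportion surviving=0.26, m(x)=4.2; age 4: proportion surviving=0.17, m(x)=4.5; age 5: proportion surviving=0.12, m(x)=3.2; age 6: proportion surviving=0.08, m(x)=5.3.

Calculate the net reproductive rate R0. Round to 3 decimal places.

5.239

lx·mx by age: 0, 1.344, 1.23, 1.092, 0.765, 0.384, 0.424
R0 = Σ lx·mx = 5.239 → 5.239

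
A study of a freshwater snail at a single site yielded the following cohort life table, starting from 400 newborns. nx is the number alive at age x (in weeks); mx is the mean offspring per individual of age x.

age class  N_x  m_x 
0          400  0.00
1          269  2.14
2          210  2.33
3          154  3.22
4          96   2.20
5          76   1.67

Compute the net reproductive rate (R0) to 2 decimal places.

lx = nx/n0 = nx/400: 1, 0.6725, 0.525, 0.385, 0.24, 0.19
lx·mx by age: 0, 1.43915, 1.22325, 1.2397, 0.528, 0.3173
R0 = Σ lx·mx = 4.7474 → 4.75

4.75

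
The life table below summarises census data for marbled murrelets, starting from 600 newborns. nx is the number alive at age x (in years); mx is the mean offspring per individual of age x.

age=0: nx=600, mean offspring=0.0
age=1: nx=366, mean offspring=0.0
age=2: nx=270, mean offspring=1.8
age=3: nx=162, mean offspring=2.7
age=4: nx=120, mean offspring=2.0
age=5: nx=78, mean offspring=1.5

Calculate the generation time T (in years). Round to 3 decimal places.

2.991

lx = nx/n0 = nx/600: 1, 0.61, 0.45, 0.27, 0.2, 0.13
lx·mx: 0, 0, 0.81, 0.729, 0.4, 0.195 → R0 = 2.134
x·lx·mx: 0, 0, 1.62, 2.187, 1.6, 0.975 → Σ = 6.382
T = 6.382 / 2.134 = 2.990628… → 2.991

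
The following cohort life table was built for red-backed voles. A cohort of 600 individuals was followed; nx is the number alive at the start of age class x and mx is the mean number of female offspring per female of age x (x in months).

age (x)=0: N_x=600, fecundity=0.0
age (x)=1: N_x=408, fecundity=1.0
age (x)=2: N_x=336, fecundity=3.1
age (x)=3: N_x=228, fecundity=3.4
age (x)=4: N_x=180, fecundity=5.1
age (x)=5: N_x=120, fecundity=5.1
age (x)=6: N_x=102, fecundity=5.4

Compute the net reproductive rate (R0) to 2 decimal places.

7.18

lx = nx/n0 = nx/600: 1, 0.68, 0.56, 0.38, 0.3, 0.2, 0.17
lx·mx by age: 0, 0.68, 1.736, 1.292, 1.53, 1.02, 0.918
R0 = Σ lx·mx = 7.176 → 7.18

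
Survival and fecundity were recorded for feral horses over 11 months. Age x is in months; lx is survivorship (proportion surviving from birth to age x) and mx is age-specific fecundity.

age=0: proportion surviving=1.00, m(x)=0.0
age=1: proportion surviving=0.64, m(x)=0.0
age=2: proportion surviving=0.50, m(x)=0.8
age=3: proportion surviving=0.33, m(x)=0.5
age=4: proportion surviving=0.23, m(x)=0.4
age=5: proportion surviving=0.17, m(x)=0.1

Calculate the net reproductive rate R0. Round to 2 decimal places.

0.67

lx·mx by age: 0, 0, 0.4, 0.165, 0.092, 0.017
R0 = Σ lx·mx = 0.674 → 0.67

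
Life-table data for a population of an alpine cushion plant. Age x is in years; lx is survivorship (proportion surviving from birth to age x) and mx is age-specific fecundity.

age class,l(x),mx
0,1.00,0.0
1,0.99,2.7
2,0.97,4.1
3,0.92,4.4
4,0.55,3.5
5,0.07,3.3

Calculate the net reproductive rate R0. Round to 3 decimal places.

lx·mx by age: 0, 2.673, 3.977, 4.048, 1.925, 0.231
R0 = Σ lx·mx = 12.854 → 12.854

12.854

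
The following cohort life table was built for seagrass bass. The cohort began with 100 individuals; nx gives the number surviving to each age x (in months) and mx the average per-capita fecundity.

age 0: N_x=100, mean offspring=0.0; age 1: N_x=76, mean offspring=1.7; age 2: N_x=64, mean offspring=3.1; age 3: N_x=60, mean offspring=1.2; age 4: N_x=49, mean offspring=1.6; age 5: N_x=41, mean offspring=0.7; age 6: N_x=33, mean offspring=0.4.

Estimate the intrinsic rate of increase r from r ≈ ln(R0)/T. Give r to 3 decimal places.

0.670

lx = nx/n0 = nx/100: 1, 0.76, 0.64, 0.6, 0.49, 0.41, 0.33
R0 = Σ lx·mx = 0 + 1.292 + 1.984 + 0.72 + 0.784 + 0.287 + 0.132 = 5.199
Σ x·lx·mx = 12.783; T = 12.783/5.199 = 2.45874…
r ≈ ln(R0)/T = ln(5.199)/2.45874… = 0.67045… → 0.670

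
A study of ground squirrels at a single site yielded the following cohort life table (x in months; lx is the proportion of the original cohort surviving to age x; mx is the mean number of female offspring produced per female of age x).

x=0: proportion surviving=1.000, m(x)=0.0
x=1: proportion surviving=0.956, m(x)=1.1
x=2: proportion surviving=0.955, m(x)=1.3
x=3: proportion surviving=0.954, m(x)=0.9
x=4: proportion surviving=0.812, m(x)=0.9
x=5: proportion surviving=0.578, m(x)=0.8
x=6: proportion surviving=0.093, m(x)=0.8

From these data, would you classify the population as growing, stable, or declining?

growing

R0 = Σ lx·mx = 0 + 1.0516 + 1.2415 + 0.8586 + 0.7308 + 0.4624 + 0.0744 = 4.4193
R0 > 1, so the population is growing.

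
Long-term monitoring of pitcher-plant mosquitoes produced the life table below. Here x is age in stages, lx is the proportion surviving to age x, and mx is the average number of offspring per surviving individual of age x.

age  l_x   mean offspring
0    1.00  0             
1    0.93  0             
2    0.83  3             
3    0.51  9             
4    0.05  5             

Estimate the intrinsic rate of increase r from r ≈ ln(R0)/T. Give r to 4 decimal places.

0.7393

R0 = Σ lx·mx = 0 + 0 + 2.49 + 4.59 + 0.25 = 7.33
Σ x·lx·mx = 19.75; T = 19.75/7.33 = 2.69441…
r ≈ ln(R0)/T = ln(7.33)/2.69441… = 0.7393… → 0.7393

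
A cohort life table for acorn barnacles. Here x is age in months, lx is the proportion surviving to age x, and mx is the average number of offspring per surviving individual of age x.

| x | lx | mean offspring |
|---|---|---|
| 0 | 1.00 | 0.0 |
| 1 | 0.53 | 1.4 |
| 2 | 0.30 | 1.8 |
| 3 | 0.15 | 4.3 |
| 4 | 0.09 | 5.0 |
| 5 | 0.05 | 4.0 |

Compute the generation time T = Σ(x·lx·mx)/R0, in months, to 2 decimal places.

2.54

lx·mx: 0, 0.742, 0.54, 0.645, 0.45, 0.2 → R0 = 2.577
x·lx·mx: 0, 0.742, 1.08, 1.935, 1.8, 1 → Σ = 6.557
T = 6.557 / 2.577 = 2.544432… → 2.54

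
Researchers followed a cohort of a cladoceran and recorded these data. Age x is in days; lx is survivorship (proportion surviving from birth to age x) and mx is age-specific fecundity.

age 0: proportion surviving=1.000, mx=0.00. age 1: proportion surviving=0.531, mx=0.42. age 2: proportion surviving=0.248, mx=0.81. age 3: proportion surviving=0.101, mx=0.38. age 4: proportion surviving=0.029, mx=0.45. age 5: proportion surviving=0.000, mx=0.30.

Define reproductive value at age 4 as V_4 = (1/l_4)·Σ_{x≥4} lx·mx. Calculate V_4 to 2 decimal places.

0.45

lx·mx for x ≥ 4: 0.01305, 0 → sum = 0.01305
V_4 = 0.01305 / l_4 = 0.01305 / 0.029 = 0.45 → 0.45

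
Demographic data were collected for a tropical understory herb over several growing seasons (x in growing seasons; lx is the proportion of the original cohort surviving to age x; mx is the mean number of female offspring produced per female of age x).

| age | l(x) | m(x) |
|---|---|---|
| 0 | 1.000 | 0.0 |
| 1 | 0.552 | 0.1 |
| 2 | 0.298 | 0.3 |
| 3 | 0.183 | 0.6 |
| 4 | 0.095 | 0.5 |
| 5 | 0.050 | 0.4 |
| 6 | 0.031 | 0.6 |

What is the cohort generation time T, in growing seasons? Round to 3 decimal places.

2.834

lx·mx: 0, 0.0552, 0.0894, 0.1098, 0.0475, 0.02, 0.0186 → R0 = 0.3405
x·lx·mx: 0, 0.0552, 0.1788, 0.3294, 0.19, 0.1, 0.1116 → Σ = 0.965
T = 0.965 / 0.3405 = 2.834068… → 2.834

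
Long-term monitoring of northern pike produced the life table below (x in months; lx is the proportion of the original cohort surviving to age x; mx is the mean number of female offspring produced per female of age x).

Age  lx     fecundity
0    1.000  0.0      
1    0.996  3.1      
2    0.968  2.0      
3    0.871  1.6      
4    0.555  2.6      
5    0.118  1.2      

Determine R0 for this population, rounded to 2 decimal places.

8.00

lx·mx by age: 0, 3.0876, 1.936, 1.3936, 1.443, 0.1416
R0 = Σ lx·mx = 8.0018 → 8.00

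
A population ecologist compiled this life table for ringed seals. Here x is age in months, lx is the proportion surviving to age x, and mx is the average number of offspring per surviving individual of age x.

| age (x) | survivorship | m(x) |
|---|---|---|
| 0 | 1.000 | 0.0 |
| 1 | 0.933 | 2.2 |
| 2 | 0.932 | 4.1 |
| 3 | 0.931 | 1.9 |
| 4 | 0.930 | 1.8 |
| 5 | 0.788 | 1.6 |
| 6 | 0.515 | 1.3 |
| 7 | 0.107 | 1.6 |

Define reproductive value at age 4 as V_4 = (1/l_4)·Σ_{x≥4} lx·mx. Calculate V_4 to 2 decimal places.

4.06

lx·mx for x ≥ 4: 1.674, 1.2608, 0.6695, 0.1712 → sum = 3.7755
V_4 = 3.7755 / l_4 = 3.7755 / 0.93 = 4.059677… → 4.06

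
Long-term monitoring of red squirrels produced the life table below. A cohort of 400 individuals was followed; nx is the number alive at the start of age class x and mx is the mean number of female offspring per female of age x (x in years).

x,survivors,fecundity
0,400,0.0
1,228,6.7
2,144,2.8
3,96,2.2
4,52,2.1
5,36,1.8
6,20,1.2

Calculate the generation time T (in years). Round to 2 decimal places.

1.65

lx = nx/n0 = nx/400: 1, 0.57, 0.36, 0.24, 0.13, 0.09, 0.05
lx·mx: 0, 3.819, 1.008, 0.528, 0.273, 0.162, 0.06 → R0 = 5.85
x·lx·mx: 0, 3.819, 2.016, 1.584, 1.092, 0.81, 0.36 → Σ = 9.681
T = 9.681 / 5.85 = 1.654872… → 1.65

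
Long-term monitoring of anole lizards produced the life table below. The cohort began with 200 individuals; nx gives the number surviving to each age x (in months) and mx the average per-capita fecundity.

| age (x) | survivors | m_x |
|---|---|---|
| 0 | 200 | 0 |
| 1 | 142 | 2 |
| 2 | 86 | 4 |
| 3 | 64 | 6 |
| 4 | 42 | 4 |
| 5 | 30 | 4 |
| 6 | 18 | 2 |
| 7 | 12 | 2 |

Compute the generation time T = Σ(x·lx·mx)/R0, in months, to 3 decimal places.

2.779

lx = nx/n0 = nx/200: 1, 0.71, 0.43, 0.32, 0.21, 0.15, 0.09, 0.06
lx·mx: 0, 1.42, 1.72, 1.92, 0.84, 0.6, 0.18, 0.12 → R0 = 6.8
x·lx·mx: 0, 1.42, 3.44, 5.76, 3.36, 3, 1.08, 0.84 → Σ = 18.9
T = 18.9 / 6.8 = 2.779412… → 2.779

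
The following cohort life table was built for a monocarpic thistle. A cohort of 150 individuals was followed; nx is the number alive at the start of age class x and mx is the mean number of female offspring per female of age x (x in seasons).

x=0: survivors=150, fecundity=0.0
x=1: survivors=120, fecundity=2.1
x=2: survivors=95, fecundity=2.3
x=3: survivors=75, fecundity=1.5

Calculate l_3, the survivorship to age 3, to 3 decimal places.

l_3 = n_3/n_0 = 75/150 = 0.5 → 0.500

0.500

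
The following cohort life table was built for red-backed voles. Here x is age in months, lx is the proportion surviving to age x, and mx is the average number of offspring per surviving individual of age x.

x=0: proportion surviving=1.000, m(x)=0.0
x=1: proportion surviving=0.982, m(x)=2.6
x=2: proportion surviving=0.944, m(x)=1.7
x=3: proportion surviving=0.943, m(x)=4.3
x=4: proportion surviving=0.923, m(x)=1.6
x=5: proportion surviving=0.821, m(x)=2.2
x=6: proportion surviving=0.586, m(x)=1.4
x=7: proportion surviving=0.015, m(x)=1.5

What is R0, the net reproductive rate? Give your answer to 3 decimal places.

12.339

lx·mx by age: 0, 2.5532, 1.6048, 4.0549, 1.4768, 1.8062, 0.8204, 0.0225
R0 = Σ lx·mx = 12.3388 → 12.339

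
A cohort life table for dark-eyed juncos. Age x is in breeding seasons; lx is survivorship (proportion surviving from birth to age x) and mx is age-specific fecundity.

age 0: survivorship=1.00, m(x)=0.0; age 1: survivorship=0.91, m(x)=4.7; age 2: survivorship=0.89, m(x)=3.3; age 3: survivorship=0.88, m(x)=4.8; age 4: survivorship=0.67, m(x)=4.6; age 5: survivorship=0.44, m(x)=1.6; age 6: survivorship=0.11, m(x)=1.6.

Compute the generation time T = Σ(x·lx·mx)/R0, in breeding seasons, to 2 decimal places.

2.58

lx·mx: 0, 4.277, 2.937, 4.224, 3.082, 0.704, 0.176 → R0 = 15.4
x·lx·mx: 0, 4.277, 5.874, 12.672, 12.328, 3.52, 1.056 → Σ = 39.727
T = 39.727 / 15.4 = 2.579675… → 2.58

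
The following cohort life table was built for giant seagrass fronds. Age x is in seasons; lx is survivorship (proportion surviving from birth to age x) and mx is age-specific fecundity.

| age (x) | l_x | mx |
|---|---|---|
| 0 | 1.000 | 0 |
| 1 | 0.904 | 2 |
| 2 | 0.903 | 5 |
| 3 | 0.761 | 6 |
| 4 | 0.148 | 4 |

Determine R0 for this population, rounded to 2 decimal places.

lx·mx by age: 0, 1.808, 4.515, 4.566, 0.592
R0 = Σ lx·mx = 11.481 → 11.48

11.48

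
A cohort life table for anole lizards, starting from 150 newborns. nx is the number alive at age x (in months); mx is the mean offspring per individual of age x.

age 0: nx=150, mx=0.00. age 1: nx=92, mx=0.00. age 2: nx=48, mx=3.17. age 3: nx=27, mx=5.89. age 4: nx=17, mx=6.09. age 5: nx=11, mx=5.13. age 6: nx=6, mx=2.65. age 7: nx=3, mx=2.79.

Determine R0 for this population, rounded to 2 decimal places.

lx = nx/n0 = nx/150: 1, 0.61333…, 0.32, 0.18, 0.11333…, 0.07333…, 0.04, 0.02
lx·mx by age: 0, 0, 1.0144, 1.0602, 0.6902…, 0.3762…, 0.106, 0.0558
R0 = Σ lx·mx = 3.3028… → 3.30

3.30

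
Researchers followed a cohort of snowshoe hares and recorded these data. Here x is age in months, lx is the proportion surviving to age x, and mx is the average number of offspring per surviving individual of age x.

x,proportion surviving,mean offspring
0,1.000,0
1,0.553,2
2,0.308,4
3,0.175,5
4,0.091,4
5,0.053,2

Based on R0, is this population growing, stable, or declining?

R0 = Σ lx·mx = 0 + 1.106 + 1.232 + 0.875 + 0.364 + 0.106 = 3.683
R0 > 1, so the population is growing.

growing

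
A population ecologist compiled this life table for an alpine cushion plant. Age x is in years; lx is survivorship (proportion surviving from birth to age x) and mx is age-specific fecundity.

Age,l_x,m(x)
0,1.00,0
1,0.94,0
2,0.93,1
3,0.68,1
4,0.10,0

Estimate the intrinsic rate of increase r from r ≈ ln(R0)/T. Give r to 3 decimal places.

R0 = Σ lx·mx = 0 + 0 + 0.93 + 0.68 + 0 = 1.61
Σ x·lx·mx = 3.9; T = 3.9/1.61 = 2.42236…
r ≈ ln(R0)/T = ln(1.61)/2.42236… = 0.1966… → 0.197

0.197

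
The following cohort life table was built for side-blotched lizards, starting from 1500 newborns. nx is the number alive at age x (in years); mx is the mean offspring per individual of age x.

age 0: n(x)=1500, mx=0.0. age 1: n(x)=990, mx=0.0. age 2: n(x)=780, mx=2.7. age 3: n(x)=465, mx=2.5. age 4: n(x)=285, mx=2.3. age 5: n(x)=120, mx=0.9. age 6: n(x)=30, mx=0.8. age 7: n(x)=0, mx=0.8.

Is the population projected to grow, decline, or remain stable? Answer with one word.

lx = nx/n0 = nx/1500: 1, 0.66, 0.52, 0.31, 0.19, 0.08, 0.02, 0
R0 = Σ lx·mx = 0 + 0 + 1.404 + 0.775 + 0.437 + 0.072 + 0.016 + 0 = 2.704
R0 > 1, so the population is growing.

growing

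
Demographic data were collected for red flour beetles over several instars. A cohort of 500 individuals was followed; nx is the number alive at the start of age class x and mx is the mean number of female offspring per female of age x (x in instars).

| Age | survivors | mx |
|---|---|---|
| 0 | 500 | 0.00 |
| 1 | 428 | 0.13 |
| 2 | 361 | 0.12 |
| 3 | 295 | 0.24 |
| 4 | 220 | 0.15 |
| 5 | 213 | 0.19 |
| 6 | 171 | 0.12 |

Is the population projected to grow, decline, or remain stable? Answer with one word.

lx = nx/n0 = nx/500: 1, 0.856, 0.722, 0.59, 0.44, 0.426, 0.342
R0 = Σ lx·mx = 0 + 0.11128 + 0.08664 + 0.1416 + 0.066 + 0.08094 + 0.04104 = 0.5275
R0 < 1, so the population is declining.

declining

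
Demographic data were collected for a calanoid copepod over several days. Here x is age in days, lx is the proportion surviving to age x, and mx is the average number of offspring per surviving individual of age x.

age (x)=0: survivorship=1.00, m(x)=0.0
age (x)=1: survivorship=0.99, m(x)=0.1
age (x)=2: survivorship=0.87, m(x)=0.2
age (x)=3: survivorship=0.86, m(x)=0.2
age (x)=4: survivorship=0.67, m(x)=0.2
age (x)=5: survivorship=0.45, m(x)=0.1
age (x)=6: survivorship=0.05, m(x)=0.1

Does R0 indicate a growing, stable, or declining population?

R0 = Σ lx·mx = 0 + 0.099 + 0.174 + 0.172 + 0.134 + 0.045 + 0.005 = 0.629
R0 < 1, so the population is declining.

declining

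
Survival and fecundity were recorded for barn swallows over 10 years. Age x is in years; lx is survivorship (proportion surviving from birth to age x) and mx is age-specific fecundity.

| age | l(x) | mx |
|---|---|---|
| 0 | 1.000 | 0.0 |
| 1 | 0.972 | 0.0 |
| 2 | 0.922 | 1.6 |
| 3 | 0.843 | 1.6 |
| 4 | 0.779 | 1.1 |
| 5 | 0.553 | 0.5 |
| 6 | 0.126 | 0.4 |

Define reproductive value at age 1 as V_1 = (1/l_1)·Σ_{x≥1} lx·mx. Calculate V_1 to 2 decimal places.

4.12

lx·mx for x ≥ 1: 0, 1.4752, 1.3488, 0.8569, 0.2765, 0.0504 → sum = 4.0078
V_1 = 4.0078 / l_1 = 4.0078 / 0.972 = 4.123251… → 4.12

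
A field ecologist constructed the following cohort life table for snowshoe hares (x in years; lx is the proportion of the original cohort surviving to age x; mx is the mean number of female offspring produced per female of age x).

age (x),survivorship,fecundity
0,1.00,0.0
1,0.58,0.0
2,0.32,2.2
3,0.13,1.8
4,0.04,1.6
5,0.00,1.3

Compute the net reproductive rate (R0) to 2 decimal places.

1.00

lx·mx by age: 0, 0, 0.704, 0.234, 0.064, 0
R0 = Σ lx·mx = 1.002 → 1.00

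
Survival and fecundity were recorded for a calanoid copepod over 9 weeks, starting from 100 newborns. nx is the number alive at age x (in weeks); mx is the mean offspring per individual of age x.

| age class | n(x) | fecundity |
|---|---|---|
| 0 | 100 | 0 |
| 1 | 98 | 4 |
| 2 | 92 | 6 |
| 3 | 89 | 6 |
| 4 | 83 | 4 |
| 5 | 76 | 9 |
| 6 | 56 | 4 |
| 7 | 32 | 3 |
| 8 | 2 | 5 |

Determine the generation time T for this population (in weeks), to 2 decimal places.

lx = nx/n0 = nx/100: 1, 0.98, 0.92, 0.89, 0.83, 0.76, 0.56, 0.32, 0.02
lx·mx: 0, 3.92, 5.52, 5.34, 3.32, 6.84, 2.24, 0.96, 0.1 → R0 = 28.24
x·lx·mx: 0, 3.92, 11.04, 16.02, 13.28, 34.2, 13.44, 6.72, 0.8 → Σ = 99.42
T = 99.42 / 28.24 = 3.520538… → 3.52

3.52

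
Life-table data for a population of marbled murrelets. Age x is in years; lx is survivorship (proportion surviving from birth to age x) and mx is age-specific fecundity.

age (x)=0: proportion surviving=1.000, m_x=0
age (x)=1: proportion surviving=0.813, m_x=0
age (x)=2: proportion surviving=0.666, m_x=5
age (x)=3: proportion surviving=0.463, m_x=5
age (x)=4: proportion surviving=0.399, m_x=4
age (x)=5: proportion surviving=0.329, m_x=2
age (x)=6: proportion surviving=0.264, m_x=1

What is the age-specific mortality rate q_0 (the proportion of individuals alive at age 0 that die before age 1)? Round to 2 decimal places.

q_0 = (l_0 − l_1) / l_0 = (1 − 0.813) / 1
     = 0.187 / 1 = 0.187 → 0.19

0.19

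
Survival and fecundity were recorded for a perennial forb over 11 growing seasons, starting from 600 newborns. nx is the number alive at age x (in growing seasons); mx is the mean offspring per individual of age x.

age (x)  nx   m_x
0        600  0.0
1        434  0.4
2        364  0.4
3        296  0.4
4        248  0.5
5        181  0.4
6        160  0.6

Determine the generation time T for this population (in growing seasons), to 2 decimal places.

lx = nx/n0 = nx/600: 1, 0.72333…, 0.60667…, 0.49333…, 0.41333…, 0.30167…, 0.26667…
lx·mx: 0, 0.289333…, 0.242667…, 0.197333…, 0.206667…, 0.120667…, 0.16… → R0 = 1.216667…
x·lx·mx: 0, 0.289333…, 0.485333…, 0.592…, 0.826667…, 0.603333…, 0.96… → Σ = 3.756667…
T = 3.756667… / 1.216667… = 3.087671… → 3.09

3.09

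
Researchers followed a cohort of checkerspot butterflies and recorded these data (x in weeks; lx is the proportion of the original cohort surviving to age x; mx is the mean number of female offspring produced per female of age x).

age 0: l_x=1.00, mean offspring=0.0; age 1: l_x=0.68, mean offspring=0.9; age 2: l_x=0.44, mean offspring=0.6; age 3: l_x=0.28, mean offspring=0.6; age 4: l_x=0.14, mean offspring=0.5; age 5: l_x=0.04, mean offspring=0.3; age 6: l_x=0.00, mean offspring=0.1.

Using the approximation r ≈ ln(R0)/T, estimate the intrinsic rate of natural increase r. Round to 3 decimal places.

R0 = Σ lx·mx = 0 + 0.612 + 0.264 + 0.168 + 0.07 + 0.012 + 0 = 1.126
Σ x·lx·mx = 1.984; T = 1.984/1.126 = 1.76199…
r ≈ ln(R0)/T = ln(1.126)/1.76199… = 0.06735… → 0.067

0.067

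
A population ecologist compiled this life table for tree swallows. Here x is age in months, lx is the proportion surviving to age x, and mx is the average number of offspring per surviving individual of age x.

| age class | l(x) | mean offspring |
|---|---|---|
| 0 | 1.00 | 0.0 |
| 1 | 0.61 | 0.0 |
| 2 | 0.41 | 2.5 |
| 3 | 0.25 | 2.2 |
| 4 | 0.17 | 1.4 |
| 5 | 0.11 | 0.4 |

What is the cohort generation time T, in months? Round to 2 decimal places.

lx·mx: 0, 0, 1.025, 0.55, 0.238, 0.044 → R0 = 1.857
x·lx·mx: 0, 0, 2.05, 1.65, 0.952, 0.22 → Σ = 4.872
T = 4.872 / 1.857 = 2.623586… → 2.62

2.62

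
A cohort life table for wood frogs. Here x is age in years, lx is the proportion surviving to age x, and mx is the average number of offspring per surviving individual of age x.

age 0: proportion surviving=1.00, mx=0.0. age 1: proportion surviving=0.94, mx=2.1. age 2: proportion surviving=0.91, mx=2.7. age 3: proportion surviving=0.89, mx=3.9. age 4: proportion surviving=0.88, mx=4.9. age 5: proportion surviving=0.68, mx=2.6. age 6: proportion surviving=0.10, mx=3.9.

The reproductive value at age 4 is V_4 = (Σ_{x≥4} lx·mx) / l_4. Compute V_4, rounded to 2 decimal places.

lx·mx for x ≥ 4: 4.312, 1.768, 0.39 → sum = 6.47
V_4 = 6.47 / l_4 = 6.47 / 0.88 = 7.352273… → 7.35

7.35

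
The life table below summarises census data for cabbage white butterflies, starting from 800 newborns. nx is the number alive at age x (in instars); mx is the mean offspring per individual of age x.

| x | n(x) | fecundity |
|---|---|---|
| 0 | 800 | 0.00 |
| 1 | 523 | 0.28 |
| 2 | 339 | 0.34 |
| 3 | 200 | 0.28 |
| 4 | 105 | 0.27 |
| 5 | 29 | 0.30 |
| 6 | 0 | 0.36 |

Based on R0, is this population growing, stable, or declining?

lx = nx/n0 = nx/800: 1, 0.65375, 0.42375, 0.25, 0.13125, 0.03625, 0
R0 = Σ lx·mx = 0 + 0.18305… + 0.144075… + 0.07 + 0.035438… + 0.010875… + 0 = 0.443438…
R0 < 1, so the population is declining.

declining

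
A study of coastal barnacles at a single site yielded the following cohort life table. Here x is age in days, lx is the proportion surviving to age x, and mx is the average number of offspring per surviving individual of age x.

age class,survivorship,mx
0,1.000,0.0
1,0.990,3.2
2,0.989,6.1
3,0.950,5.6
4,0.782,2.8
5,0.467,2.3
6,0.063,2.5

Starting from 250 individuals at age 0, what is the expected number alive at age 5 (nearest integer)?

117

Expected survivors = N0 · l_5 = 250 × 0.467 = 116.75 → 117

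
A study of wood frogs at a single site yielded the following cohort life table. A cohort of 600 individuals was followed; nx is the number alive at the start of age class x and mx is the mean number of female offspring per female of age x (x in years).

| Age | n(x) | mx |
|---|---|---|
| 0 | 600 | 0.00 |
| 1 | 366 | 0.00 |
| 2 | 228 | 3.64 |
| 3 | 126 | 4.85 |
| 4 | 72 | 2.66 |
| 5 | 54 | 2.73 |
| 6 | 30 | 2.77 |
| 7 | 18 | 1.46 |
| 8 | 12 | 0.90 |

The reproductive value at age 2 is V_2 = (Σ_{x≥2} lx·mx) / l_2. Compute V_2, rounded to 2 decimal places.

lx = nx/n0 = nx/600: 1, 0.61, 0.38, 0.21, 0.12, 0.09, 0.05, 0.03, 0.02
lx·mx for x ≥ 2: 1.3832, 1.0185, 0.3192, 0.2457, 0.1385, 0.0438, 0.018 → sum = 3.1669
V_2 = 3.1669 / l_2 = 3.1669 / 0.38 = 8.333947… → 8.33

8.33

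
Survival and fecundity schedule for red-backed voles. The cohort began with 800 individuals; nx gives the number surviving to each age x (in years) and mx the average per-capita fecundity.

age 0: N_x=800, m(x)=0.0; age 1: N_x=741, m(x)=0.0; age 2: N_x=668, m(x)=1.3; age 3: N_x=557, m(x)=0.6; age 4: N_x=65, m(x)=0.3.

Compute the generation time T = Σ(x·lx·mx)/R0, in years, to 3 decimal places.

lx = nx/n0 = nx/800: 1, 0.92625, 0.835, 0.69625, 0.08125
lx·mx: 0, 0, 1.0855, 0.41775, 0.024375 → R0 = 1.527625
x·lx·mx: 0, 0, 2.171, 1.25325, 0.0975 → Σ = 3.52175
T = 3.52175 / 1.527625 = 2.305376… → 2.305

2.305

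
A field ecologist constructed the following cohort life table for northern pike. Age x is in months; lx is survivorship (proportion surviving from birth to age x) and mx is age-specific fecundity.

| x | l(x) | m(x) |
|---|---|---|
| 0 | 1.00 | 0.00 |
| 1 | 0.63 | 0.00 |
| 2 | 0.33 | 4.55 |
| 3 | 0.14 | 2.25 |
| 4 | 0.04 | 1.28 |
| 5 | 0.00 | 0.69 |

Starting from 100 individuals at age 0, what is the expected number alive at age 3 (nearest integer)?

14

Expected survivors = N0 · l_3 = 100 × 0.14 = 14 → 14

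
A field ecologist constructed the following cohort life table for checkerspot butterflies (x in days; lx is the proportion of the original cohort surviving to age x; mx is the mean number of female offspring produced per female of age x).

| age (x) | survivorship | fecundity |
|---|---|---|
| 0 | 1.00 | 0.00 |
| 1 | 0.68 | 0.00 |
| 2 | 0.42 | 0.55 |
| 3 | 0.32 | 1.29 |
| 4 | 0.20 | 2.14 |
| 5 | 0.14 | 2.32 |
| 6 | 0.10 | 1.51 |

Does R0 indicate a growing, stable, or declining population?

growing

R0 = Σ lx·mx = 0 + 0 + 0.231 + 0.4128 + 0.428 + 0.3248 + 0.151 = 1.5476
R0 > 1, so the population is growing.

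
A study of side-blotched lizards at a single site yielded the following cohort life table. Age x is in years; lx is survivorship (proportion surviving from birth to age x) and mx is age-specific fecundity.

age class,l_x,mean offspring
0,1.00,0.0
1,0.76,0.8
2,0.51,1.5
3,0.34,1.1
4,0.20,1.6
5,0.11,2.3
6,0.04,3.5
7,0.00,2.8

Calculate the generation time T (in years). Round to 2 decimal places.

lx·mx: 0, 0.608, 0.765, 0.374, 0.32, 0.253, 0.14, 0 → R0 = 2.46
x·lx·mx: 0, 0.608, 1.53, 1.122, 1.28, 1.265, 0.84, 0 → Σ = 6.645
T = 6.645 / 2.46 = 2.70122… → 2.70

2.70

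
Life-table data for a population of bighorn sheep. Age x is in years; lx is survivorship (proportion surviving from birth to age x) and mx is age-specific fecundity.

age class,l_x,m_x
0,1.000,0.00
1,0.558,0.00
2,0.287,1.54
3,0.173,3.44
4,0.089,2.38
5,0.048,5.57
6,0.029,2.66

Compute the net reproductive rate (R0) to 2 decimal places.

lx·mx by age: 0, 0, 0.44198, 0.59512, 0.21182, 0.26736, 0.07714
R0 = Σ lx·mx = 1.59342 → 1.59

1.59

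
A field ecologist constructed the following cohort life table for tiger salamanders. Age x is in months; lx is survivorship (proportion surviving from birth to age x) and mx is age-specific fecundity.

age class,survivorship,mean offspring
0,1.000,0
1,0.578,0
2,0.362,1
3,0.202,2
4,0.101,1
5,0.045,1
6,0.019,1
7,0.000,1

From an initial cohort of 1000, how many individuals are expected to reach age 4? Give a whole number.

Expected survivors = N0 · l_4 = 1000 × 0.101 = 101 → 101

101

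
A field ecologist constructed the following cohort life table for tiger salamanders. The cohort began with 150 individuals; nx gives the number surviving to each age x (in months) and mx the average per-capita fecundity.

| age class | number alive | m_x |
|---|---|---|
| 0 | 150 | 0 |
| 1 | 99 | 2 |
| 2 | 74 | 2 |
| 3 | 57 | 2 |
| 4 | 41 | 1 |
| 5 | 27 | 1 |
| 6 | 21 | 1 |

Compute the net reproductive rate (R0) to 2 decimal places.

3.66

lx = nx/n0 = nx/150: 1, 0.66, 0.49333…, 0.38, 0.27333…, 0.18, 0.14
lx·mx by age: 0, 1.32, 0.986667…, 0.76, 0.273333…, 0.18, 0.14
R0 = Σ lx·mx = 3.66… → 3.66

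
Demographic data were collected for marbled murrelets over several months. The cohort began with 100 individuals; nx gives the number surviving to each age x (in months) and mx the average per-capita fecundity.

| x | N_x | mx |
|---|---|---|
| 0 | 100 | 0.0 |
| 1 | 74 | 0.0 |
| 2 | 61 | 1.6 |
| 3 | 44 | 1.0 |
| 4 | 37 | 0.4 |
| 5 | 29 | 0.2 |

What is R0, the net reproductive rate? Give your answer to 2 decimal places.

1.62

lx = nx/n0 = nx/100: 1, 0.74, 0.61, 0.44, 0.37, 0.29
lx·mx by age: 0, 0, 0.976, 0.44, 0.148, 0.058
R0 = Σ lx·mx = 1.622 → 1.62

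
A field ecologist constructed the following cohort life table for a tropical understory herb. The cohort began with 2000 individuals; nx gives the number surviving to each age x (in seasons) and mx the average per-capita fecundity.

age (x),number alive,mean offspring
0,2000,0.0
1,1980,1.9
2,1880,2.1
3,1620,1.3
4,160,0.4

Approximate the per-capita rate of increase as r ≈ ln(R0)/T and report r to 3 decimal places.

lx = nx/n0 = nx/2000: 1, 0.99, 0.94, 0.81, 0.08
R0 = Σ lx·mx = 0 + 1.881 + 1.974 + 1.053 + 0.032 = 4.94
Σ x·lx·mx = 9.116; T = 9.116/4.94 = 1.84534…
r ≈ ln(R0)/T = ln(4.94)/1.84534… = 0.86562… → 0.866

0.866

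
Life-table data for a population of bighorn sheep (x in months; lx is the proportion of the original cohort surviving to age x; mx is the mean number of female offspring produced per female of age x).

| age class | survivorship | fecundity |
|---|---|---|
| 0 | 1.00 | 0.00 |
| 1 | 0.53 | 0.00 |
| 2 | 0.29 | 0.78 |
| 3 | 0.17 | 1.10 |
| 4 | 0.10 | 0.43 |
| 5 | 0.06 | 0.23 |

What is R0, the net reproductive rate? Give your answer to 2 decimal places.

lx·mx by age: 0, 0, 0.2262, 0.187, 0.043, 0.0138
R0 = Σ lx·mx = 0.47 → 0.47

0.47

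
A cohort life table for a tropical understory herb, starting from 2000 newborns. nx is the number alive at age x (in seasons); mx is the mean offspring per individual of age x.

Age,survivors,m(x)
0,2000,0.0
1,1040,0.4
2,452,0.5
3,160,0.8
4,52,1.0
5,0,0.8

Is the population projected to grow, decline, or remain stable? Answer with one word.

lx = nx/n0 = nx/2000: 1, 0.52, 0.226, 0.08, 0.026, 0
R0 = Σ lx·mx = 0 + 0.208 + 0.113 + 0.064 + 0.026 + 0 = 0.411
R0 < 1, so the population is declining.

declining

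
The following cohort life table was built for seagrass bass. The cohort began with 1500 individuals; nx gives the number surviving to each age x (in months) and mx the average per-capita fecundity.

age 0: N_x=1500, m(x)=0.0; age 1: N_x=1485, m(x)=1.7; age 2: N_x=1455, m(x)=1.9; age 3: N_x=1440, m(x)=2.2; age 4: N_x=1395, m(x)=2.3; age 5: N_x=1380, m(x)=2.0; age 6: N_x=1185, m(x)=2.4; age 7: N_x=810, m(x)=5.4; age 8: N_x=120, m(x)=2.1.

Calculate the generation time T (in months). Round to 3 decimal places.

lx = nx/n0 = nx/1500: 1, 0.99, 0.97, 0.96, 0.93, 0.92, 0.79, 0.54, 0.08
lx·mx: 0, 1.683, 1.843, 2.112, 2.139, 1.84, 1.896, 2.916, 0.168 → R0 = 14.597
x·lx·mx: 0, 1.683, 3.686, 6.336, 8.556, 9.2, 11.376, 20.412, 1.344 → Σ = 62.593
T = 62.593 / 14.597 = 4.288073… → 4.288

4.288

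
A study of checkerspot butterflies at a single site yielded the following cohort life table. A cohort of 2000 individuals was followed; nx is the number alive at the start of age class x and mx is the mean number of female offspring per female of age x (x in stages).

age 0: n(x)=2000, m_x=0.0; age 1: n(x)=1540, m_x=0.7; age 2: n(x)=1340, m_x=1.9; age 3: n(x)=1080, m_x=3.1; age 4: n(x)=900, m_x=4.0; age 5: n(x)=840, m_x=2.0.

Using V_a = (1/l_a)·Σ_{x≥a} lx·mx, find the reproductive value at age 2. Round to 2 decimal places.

lx = nx/n0 = nx/2000: 1, 0.77, 0.67, 0.54, 0.45, 0.42
lx·mx for x ≥ 2: 1.273, 1.674, 1.8, 0.84 → sum = 5.587
V_2 = 5.587 / l_2 = 5.587 / 0.67 = 8.338806… → 8.34

8.34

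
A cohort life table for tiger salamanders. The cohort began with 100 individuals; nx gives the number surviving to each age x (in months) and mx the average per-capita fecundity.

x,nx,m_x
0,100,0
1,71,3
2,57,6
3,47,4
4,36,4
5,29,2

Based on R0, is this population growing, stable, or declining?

lx = nx/n0 = nx/100: 1, 0.71, 0.57, 0.47, 0.36, 0.29
R0 = Σ lx·mx = 0 + 2.13 + 3.42 + 1.88 + 1.44 + 0.58 = 9.45
R0 > 1, so the population is growing.

growing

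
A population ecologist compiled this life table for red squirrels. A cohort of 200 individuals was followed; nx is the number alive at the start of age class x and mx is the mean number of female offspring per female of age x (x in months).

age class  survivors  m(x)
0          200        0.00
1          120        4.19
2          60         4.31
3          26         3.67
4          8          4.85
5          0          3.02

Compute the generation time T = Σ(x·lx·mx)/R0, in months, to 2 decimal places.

1.63

lx = nx/n0 = nx/200: 1, 0.6, 0.3, 0.13, 0.04, 0
lx·mx: 0, 2.514, 1.293, 0.4771, 0.194, 0 → R0 = 4.4781
x·lx·mx: 0, 2.514, 2.586, 1.4313, 0.776, 0 → Σ = 7.3073
T = 7.3073 / 4.4781 = 1.631786… → 1.63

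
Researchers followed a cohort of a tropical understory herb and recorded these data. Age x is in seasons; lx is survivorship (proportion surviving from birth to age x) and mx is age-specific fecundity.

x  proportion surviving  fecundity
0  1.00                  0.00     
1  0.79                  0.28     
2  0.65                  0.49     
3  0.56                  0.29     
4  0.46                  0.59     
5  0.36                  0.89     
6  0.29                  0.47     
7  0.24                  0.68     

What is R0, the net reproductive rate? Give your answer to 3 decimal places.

1.593

lx·mx by age: 0, 0.2212, 0.3185, 0.1624, 0.2714, 0.3204, 0.1363, 0.1632
R0 = Σ lx·mx = 1.5934 → 1.593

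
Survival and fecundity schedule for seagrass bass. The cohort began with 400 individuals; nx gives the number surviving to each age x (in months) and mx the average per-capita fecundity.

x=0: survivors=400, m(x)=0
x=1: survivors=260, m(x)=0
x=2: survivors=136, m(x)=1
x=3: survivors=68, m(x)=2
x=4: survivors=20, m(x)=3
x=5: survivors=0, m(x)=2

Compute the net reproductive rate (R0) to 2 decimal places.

0.83

lx = nx/n0 = nx/400: 1, 0.65, 0.34, 0.17, 0.05, 0
lx·mx by age: 0, 0, 0.34, 0.34, 0.15, 0
R0 = Σ lx·mx = 0.83 → 0.83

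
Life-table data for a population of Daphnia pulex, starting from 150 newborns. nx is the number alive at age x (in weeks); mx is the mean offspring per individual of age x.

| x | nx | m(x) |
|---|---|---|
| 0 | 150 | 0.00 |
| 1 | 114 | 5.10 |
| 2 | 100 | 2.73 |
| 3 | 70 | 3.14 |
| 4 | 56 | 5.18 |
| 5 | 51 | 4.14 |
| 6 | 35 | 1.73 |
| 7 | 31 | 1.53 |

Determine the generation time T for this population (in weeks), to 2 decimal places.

2.79

lx = nx/n0 = nx/150: 1, 0.76, 0.66667…, 0.46667…, 0.37333…, 0.34, 0.23333…, 0.20667…
lx·mx: 0, 3.876, 1.82…, 1.465333…, 1.933867…, 1.4076, 0.403667…, 0.3162… → R0 = 11.222667…
x·lx·mx: 0, 3.876, 3.64…, 4.396…, 7.735467…, 7.038, 2.422…, 2.2134… → Σ = 31.320867…
T = 31.320867… / 11.222667… = 2.790858… → 2.79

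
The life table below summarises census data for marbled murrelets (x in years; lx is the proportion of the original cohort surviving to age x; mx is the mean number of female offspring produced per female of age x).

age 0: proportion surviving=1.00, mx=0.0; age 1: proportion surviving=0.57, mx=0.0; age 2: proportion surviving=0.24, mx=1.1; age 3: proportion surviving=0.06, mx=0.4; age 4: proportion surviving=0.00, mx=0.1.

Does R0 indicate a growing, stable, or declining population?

R0 = Σ lx·mx = 0 + 0 + 0.264 + 0.024 + 0 = 0.288
R0 < 1, so the population is declining.

declining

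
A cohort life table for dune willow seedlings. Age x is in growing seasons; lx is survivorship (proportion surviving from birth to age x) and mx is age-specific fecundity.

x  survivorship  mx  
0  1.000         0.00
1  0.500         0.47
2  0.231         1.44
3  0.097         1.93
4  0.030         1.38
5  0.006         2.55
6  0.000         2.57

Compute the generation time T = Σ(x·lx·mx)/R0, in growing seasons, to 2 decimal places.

2.10

lx·mx: 0, 0.235, 0.33264, 0.18721, 0.0414, 0.0153, 0 → R0 = 0.81155
x·lx·mx: 0, 0.235, 0.66528, 0.56163, 0.1656, 0.0765, 0 → Σ = 1.70401
T = 1.70401 / 0.81155 = 2.099698… → 2.10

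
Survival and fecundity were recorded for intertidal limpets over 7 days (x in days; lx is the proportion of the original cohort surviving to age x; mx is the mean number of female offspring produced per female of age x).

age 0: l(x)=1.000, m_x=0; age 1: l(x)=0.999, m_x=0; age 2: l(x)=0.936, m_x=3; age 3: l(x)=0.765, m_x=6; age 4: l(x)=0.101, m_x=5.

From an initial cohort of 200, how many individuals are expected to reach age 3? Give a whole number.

153

Expected survivors = N0 · l_3 = 200 × 0.765 = 153 → 153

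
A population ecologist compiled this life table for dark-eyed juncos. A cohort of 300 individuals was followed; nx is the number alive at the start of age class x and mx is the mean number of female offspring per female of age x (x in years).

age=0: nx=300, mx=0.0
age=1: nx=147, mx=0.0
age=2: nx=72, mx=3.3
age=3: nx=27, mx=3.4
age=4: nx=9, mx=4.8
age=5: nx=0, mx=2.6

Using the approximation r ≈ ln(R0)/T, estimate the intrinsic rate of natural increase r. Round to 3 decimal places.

lx = nx/n0 = nx/300: 1, 0.49, 0.24, 0.09, 0.03, 0
R0 = Σ lx·mx = 0 + 0 + 0.792 + 0.306 + 0.144 + 0 = 1.242
Σ x·lx·mx = 3.078; T = 3.078/1.242 = 2.47826…
r ≈ ln(R0)/T = ln(1.242)/2.47826… = 0.08745… → 0.087

0.087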